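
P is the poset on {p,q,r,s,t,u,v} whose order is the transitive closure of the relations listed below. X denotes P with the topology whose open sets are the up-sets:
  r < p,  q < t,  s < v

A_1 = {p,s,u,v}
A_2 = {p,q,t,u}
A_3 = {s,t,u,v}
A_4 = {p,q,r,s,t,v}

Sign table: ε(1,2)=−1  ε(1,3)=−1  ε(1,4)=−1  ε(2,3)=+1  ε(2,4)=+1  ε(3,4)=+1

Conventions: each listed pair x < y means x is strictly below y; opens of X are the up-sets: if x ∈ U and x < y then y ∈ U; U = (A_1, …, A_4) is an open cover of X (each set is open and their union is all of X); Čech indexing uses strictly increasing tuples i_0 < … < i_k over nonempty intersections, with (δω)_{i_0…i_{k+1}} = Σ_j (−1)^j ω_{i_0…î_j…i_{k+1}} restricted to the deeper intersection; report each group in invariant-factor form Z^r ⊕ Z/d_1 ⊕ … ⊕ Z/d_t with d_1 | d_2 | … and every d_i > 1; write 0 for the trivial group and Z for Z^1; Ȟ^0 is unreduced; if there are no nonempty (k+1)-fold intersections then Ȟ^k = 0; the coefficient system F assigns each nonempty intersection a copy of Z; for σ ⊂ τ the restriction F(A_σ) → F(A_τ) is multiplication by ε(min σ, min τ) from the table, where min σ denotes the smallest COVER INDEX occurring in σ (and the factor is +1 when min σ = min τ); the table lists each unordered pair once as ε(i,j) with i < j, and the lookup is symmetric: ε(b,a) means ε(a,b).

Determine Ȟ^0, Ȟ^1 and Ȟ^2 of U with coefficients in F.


Ȟ^0 ≅ Z; Ȟ^1 ≅ 0; Ȟ^2 ≅ Z

nonempty intersections:
  A12={p,u} A13={s,u,v} A14={p,s,v} A23={t,u} A24={p,q,t} A34={s,t,v}
  A123={u} A124={p} A134={s,v} A234={t}
C dims 4,6,4; δ0: rk 3, SNF 1^3; δ1: rk 3, SNF 1^3
Ȟ^0: (4−3)−0=1 ⇒ Z
Ȟ^1: (6−3)−3=0 ⇒ 0
Ȟ^2: (4−0)−3=1 ⇒ Z


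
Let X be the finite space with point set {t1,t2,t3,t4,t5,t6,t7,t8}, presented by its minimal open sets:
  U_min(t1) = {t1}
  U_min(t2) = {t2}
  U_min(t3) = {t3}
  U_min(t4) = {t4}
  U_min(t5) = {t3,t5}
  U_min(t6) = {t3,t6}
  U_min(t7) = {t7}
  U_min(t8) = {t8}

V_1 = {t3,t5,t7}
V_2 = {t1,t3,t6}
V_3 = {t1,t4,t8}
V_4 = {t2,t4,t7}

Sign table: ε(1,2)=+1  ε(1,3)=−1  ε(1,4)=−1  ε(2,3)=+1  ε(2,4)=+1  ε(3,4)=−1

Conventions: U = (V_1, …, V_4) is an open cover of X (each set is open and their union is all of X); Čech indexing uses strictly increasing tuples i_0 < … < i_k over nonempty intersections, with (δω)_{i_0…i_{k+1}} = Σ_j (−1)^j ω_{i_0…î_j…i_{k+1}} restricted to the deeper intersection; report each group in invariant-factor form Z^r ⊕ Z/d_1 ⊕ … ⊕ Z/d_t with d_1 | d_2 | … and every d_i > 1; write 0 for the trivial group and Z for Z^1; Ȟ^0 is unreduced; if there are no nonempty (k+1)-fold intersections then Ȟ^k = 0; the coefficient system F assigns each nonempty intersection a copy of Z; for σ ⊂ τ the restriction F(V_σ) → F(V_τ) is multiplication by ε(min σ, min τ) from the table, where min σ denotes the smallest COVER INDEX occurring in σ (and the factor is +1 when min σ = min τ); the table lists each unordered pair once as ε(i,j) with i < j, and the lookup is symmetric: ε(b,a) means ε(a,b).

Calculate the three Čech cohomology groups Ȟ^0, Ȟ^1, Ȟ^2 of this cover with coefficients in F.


nerve of the cover:
  V12={t3} V14={t7} V23={t1} V34={t4}
C dims 4,4; δ0: rk 3, SNF 1^3
Ȟ^0 = (4 − 3) − 0 = 1, so Ȟ^0 ≅ Z
Ȟ^1 = (4 − 0) − 3 = 1, so Ȟ^1 ≅ Z
Ȟ^2 = (0 − 0) − 0 = 0, so Ȟ^2 ≅ 0

Ȟ^0 ≅ Z; Ȟ^1 ≅ Z; Ȟ^2 ≅ 0


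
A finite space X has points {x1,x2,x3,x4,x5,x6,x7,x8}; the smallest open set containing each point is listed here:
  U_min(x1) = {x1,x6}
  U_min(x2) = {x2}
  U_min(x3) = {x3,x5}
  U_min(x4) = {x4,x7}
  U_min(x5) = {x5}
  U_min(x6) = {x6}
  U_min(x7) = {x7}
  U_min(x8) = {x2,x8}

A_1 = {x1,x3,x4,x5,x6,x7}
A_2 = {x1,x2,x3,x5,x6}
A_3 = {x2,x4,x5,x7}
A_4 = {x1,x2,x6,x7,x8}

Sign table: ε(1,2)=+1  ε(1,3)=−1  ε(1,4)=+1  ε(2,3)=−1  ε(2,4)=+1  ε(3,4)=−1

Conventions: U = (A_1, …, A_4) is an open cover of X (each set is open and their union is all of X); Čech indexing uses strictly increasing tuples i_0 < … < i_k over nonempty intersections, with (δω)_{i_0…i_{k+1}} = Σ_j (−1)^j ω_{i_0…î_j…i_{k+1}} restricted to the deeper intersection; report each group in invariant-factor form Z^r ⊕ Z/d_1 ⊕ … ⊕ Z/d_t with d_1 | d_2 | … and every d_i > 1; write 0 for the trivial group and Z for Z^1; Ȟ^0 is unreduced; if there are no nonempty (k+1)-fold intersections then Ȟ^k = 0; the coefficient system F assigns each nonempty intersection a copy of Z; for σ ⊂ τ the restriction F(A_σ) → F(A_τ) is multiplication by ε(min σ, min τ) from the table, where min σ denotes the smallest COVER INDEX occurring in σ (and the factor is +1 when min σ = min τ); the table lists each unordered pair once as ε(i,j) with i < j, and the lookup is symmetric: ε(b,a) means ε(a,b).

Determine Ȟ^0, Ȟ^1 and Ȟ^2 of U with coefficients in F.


cover nerve:
  A12={x1,x3,x5,x6} A13={x4,x5,x7} A14={x1,x6,x7} A23={x2,x5} A24={x1,x2,x6} A34={x2,x7}
  A123={x5} A124={x1,x6} A134={x7} A234={x2}
C dims 4,6,4; δ0: rk 3, SNF 1^3; δ1: rk 3, SNF 1^3
Ȟ^0: (4−3)−0=1 ⇒ Z
Ȟ^1: (6−3)−3=0 ⇒ 0
Ȟ^2: (4−0)−3=1 ⇒ Z

Ȟ^0 ≅ Z,  Ȟ^1 ≅ 0,  Ȟ^2 ≅ Z


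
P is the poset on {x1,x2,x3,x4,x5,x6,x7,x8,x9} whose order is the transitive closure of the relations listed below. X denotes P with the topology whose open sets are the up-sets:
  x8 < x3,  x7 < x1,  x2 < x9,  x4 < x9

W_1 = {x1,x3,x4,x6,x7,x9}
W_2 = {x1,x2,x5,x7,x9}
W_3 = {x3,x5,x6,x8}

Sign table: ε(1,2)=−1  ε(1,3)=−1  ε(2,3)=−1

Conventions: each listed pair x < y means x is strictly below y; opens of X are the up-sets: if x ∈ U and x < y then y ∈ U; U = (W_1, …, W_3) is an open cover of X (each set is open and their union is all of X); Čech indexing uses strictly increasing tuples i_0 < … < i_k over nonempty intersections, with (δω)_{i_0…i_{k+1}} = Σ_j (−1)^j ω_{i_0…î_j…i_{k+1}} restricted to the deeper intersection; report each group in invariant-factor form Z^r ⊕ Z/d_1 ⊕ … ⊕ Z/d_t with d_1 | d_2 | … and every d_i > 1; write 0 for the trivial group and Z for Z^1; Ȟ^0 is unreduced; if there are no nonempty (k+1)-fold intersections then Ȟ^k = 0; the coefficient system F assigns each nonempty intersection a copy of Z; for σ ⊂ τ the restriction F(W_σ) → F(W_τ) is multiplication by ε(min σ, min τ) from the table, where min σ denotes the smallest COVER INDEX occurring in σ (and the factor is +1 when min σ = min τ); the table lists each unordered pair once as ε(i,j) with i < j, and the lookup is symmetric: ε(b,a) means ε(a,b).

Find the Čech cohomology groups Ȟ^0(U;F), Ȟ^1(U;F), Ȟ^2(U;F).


intersection data:
  W12={x1,x7,x9} W13={x3,x6} W23={x5}
C dims 3,3; δ0: rk 3, SNF 1^2·2
Ȟ^0 = (3 − 3) − 0 = 0, so Ȟ^0 ≅ 0
Ȟ^1 = (3 − 0) − 3 = 0 plus torsion [2], so Ȟ^1 ≅ Z/2
Ȟ^2 = (0 − 0) − 0 = 0, so Ȟ^2 ≅ 0

Ȟ^0 = 0; Ȟ^1 = Z/2; Ȟ^2 = 0


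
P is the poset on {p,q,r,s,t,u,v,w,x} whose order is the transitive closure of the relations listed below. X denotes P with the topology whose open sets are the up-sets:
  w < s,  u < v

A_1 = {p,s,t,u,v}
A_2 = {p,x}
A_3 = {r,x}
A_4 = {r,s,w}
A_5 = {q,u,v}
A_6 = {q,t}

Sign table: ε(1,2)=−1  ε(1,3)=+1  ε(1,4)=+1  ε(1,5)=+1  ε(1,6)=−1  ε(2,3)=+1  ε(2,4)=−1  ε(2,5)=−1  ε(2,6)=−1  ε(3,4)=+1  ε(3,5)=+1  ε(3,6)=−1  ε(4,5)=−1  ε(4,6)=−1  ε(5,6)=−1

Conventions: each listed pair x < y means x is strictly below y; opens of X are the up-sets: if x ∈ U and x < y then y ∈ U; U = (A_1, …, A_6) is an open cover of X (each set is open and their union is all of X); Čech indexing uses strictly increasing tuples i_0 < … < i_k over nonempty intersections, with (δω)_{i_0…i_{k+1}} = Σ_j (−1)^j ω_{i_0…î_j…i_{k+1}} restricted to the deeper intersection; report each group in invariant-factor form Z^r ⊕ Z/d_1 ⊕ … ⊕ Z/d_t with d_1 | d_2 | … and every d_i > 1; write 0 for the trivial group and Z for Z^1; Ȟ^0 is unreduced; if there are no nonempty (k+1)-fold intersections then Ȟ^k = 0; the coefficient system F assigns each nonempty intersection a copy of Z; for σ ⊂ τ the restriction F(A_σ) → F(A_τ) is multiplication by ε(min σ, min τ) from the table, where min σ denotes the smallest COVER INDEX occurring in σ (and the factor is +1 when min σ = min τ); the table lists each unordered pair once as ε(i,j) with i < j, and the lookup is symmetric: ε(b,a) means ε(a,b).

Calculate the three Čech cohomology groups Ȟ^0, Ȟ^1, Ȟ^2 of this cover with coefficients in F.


nonempty overlaps:
  A12={p} A14={s} A15={u,v} A16={t} A23={x} A34={r} A56={q}
C dims 6,7; δ0: rk 6, SNF 1^5·2
degree 0: 6−6−0 = 0 → Ȟ^0 ≅ 0
degree 1: 7−0−6 = 1 plus torsion [2] → Ȟ^1 ≅ Z ⊕ Z/2
degree 2: 0−0−0 = 0 → Ȟ^2 ≅ 0

Ȟ^0 ≅ 0,  Ȟ^1 ≅ Z ⊕ Z/2,  Ȟ^2 ≅ 0


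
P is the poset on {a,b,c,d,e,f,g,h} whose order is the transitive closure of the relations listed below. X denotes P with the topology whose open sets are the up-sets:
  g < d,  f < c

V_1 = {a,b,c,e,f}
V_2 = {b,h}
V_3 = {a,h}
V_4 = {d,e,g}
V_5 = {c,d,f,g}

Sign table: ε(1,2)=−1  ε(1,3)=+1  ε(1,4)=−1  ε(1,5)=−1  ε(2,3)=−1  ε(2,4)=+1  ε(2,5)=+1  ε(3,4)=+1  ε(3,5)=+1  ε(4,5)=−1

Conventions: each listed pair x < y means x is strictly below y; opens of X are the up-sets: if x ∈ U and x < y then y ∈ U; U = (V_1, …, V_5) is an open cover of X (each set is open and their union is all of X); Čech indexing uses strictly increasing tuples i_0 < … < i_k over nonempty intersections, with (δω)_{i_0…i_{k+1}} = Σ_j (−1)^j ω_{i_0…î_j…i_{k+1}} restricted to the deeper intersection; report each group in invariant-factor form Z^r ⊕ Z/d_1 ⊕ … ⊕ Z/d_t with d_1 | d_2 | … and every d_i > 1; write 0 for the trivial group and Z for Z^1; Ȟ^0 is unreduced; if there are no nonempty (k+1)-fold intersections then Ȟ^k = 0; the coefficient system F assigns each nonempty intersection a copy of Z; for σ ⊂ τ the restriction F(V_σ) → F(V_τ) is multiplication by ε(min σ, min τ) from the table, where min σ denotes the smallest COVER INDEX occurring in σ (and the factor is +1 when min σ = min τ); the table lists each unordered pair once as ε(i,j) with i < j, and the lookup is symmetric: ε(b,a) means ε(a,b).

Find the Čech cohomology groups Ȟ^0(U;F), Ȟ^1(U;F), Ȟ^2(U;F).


intersection data:
  V12={b} V13={a} V14={e} V15={c,f} V23={h} V45={d,g}
C dims 5,6; δ0: rk 5, SNF 1^4·2
Ȟ^0 = (5 − 5) − 0 = 0, so Ȟ^0 ≅ 0
Ȟ^1 = (6 − 0) − 5 = 1 plus torsion [2], so Ȟ^1 ≅ Z ⊕ Z/2
Ȟ^2 = (0 − 0) − 0 = 0, so Ȟ^2 ≅ 0

Ȟ^0 ≅ 0,  Ȟ^1 ≅ Z ⊕ Z/2,  Ȟ^2 ≅ 0


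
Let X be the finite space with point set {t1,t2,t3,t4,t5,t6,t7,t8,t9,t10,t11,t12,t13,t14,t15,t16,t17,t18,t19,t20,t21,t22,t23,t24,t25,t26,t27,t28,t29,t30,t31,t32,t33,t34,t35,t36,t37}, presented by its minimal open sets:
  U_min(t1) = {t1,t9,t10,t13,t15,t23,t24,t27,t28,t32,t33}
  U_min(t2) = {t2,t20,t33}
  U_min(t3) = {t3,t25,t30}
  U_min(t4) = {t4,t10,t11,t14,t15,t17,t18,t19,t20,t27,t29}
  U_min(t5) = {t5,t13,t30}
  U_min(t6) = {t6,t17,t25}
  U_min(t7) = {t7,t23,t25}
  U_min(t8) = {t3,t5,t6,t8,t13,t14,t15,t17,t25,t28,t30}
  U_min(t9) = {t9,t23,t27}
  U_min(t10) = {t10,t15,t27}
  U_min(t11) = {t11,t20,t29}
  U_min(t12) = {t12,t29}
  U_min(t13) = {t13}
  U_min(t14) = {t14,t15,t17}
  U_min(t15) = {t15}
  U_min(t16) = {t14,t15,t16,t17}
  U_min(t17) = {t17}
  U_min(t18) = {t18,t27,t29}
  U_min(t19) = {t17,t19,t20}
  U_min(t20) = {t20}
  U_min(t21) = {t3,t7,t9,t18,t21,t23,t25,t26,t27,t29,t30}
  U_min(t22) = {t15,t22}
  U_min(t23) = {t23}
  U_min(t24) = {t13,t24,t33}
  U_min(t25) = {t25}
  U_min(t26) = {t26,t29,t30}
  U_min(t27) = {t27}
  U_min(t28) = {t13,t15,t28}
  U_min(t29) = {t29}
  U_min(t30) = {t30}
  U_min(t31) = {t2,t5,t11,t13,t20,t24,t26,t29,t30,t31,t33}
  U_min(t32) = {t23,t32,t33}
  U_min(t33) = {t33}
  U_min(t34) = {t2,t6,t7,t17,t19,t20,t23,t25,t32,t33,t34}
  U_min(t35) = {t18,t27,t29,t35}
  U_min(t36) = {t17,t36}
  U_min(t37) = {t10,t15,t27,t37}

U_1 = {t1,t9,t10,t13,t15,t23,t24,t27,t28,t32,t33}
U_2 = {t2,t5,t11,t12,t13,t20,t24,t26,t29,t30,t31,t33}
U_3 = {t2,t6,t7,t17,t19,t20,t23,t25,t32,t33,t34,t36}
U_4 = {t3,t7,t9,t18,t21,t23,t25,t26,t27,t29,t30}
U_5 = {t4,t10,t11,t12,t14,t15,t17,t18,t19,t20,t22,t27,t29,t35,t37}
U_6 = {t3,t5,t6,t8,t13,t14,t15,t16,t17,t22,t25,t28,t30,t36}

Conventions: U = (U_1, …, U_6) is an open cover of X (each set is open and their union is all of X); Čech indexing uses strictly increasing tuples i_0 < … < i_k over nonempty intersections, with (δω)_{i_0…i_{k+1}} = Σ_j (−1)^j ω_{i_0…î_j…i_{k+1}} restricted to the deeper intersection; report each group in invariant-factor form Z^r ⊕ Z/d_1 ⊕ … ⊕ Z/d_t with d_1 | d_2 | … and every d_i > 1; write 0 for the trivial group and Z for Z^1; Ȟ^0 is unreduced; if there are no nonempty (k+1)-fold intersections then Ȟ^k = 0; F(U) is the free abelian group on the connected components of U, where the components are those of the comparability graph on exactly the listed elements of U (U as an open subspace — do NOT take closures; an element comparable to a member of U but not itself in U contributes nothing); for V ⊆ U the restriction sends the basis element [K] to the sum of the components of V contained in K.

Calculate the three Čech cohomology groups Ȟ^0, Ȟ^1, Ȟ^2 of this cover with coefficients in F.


nonempty overlaps:
  U12={t13,t24,t33} U13={t23,t32,t33} U14={t9,t23,t27} U15={t10,t15,t27} U16={t13,t15,t28} U23={t2,t20,t33} U24={t26,t29,t30} U25={t11,t12,t20,t29} U26={t5,t13,t30} U34={t7,t23,t25} U35={t17,t19,t20} U36={t6,t17,t25,t36} U45={t18,t27,t29} U46={t3,t25,t30} U56={t14,t15,t17,t22}
  U123={t33} U126={t13} U134={t23} U145={t27} U156={t15} U235={t20} U245={t29} U246={t30} U346={t25} U356={t17}
components per intersection:
  U1: {t1,t9,t10,t13,t15,t23,t24,t27,t28,t32,t33}
  U2: {t2,t5,t11,t12,t13,t20,t24,t26,t29,t30,t31,t33}
  U3: {t2,t6,t7,t17,t19,t20,t23,t25,t32,t33,t34,t36}
  U4: {t3,t7,t9,t18,t21,t23,t25,t26,t27,t29,t30}
  U5: {t4,t10,t11,t12,t14,t15,t17,t18,t19,t20,t22,t27,t29,t35,t37}
  U6: {t3,t5,t6,t8,t13,t14,t15,t16,t17,t22,t25,t28,t30,t36}
  U12: {t13,t24,t33}
  U13: {t23,t32,t33}
  U14: {t9,t23,t27}
  U15: {t10,t15,t27}
  U16: {t13,t15,t28}
  U23: {t2,t20,t33}
  U24: {t26,t29,t30}
  U25: {t11,t12,t20,t29}
  U26: {t5,t13,t30}
  U34: {t7,t23,t25}
  U35: {t17,t19,t20}
  U36: {t6,t17,t25,t36}
  U45: {t18,t27,t29}
  U46: {t3,t25,t30}
  U56: {t14,t15,t17,t22}
  U123: {t33}
  U126: {t13}
  U134: {t23}
  U145: {t27}
  U156: {t15}
  U235: {t20}
  U245: {t29}
  U246: {t30}
  U346: {t25}
  U356: {t17}
C dims 6,15,10; δ0: rk 5, SNF 1^5; δ1: rk 10, SNF 1^9·2
degree 0: 6−5−0 = 1 → Ȟ^0 ≅ Z
degree 1: 15−10−5 = 0 → Ȟ^1 ≅ 0
degree 2: 10−0−10 = 0 plus torsion [2] → Ȟ^2 ≅ Z/2

Ȟ^0 = Z,  Ȟ^1 = 0,  Ȟ^2 = Z/2


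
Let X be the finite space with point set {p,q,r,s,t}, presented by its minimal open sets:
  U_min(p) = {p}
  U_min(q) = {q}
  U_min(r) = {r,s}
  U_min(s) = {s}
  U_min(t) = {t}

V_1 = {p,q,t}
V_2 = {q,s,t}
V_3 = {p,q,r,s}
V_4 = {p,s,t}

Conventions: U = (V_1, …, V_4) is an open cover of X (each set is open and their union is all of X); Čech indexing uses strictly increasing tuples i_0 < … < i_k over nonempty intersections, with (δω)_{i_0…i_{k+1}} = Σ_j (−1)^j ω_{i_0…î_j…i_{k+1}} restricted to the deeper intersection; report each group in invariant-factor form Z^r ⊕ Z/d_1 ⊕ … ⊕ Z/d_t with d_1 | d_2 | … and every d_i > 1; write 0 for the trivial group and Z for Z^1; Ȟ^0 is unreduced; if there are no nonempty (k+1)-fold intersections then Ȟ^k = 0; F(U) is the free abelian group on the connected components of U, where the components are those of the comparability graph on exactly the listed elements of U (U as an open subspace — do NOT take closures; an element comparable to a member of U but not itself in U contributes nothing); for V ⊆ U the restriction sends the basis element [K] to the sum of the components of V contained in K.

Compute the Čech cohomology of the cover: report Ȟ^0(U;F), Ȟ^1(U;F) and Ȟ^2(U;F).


intersection data:
  V12={q,t} V13={p,q} V14={p,t} V23={q,s} V24={s,t} V34={p,s}
  V123={q} V124={t} V134={p} V234={s}
components per intersection:
  V1: {p} {q} {t}
  V2: {q} {s} {t}
  V3: {p} {q} {r,s}
  V4: {p} {s} {t}
  V12: {q} {t}
  V13: {p} {q}
  V14: {p} {t}
  V23: {q} {s}
  V24: {s} {t}
  V34: {p} {s}
  V123: {q}
  V124: {t}
  V134: {p}
  V234: {s}
C dims 12,12,4; δ0: rk 8, SNF 1^8; δ1: rk 4, SNF 1^4
Ȟ^0 = (12 − 8) − 0 = 4, so Ȟ^0 ≅ Z^4
Ȟ^1 = (12 − 4) − 8 = 0, so Ȟ^1 ≅ 0
Ȟ^2 = (4 − 0) − 4 = 0, so Ȟ^2 ≅ 0

Ȟ^0 ≅ Z^4; Ȟ^1 ≅ 0; Ȟ^2 ≅ 0


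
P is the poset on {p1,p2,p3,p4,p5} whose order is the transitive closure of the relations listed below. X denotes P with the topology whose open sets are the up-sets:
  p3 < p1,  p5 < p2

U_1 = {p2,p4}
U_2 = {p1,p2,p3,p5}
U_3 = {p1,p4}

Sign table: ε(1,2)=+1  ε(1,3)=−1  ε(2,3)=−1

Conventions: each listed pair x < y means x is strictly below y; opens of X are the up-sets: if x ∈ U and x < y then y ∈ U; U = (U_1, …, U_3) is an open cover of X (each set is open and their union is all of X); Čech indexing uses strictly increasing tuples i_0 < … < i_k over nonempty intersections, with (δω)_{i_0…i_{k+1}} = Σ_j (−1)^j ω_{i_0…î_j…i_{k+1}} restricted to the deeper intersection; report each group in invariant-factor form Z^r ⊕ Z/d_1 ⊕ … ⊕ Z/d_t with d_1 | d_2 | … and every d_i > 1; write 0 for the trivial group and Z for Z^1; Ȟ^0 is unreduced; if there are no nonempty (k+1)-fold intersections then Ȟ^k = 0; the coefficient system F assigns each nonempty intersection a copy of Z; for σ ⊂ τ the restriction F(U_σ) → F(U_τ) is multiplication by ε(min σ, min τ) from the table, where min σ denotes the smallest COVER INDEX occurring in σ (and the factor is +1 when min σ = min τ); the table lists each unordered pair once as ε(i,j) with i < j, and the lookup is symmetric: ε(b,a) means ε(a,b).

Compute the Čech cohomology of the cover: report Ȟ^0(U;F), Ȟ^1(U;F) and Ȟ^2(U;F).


Ȟ^0(U;F) ≅ Z, Ȟ^1(U;F) ≅ Z and Ȟ^2(U;F) ≅ 0

cover nerve:
  U12={p2} U13={p4} U23={p1}
C dims 3,3; δ0: rk 2, SNF 1^2
Ȟ^0: (3−2)−0=1 ⇒ Z
Ȟ^1: (3−0)−2=1 ⇒ Z
Ȟ^2: (0−0)−0=0 ⇒ 0


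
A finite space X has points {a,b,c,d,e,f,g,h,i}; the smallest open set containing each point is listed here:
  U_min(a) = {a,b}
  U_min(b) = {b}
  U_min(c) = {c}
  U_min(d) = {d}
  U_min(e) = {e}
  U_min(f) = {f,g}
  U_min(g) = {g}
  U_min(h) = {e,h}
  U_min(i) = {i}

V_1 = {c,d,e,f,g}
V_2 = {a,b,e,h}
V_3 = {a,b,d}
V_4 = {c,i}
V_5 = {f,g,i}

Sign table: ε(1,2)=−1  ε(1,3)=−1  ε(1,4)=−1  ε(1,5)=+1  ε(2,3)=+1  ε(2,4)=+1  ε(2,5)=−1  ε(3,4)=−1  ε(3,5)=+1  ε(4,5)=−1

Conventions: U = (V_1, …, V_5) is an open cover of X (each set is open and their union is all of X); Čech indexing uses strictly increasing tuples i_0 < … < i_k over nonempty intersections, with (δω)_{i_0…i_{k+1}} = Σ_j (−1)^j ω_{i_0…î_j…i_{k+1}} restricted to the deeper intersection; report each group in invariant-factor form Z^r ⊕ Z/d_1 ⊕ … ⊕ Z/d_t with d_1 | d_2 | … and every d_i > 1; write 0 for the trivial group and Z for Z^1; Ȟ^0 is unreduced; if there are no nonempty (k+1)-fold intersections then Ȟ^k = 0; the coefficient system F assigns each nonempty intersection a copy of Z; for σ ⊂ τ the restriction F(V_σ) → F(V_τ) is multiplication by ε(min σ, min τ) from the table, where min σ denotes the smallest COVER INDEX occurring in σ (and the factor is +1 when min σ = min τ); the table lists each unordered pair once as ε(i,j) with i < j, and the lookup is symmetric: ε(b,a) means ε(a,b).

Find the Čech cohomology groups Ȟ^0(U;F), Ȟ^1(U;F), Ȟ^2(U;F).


Ȟ^0 ≅ Z, Ȟ^1 ≅ Z^2, Ȟ^2 ≅ 0

intersection data:
  V12={e} V13={d} V14={c} V15={f,g} V23={a,b} V45={i}
C dims 5,6; δ0: rk 4, SNF 1^4
Ȟ^0 = (5 − 4) − 0 = 1, so Ȟ^0 ≅ Z
Ȟ^1 = (6 − 0) − 4 = 2, so Ȟ^1 ≅ Z^2
Ȟ^2 = (0 − 0) − 0 = 0, so Ȟ^2 ≅ 0


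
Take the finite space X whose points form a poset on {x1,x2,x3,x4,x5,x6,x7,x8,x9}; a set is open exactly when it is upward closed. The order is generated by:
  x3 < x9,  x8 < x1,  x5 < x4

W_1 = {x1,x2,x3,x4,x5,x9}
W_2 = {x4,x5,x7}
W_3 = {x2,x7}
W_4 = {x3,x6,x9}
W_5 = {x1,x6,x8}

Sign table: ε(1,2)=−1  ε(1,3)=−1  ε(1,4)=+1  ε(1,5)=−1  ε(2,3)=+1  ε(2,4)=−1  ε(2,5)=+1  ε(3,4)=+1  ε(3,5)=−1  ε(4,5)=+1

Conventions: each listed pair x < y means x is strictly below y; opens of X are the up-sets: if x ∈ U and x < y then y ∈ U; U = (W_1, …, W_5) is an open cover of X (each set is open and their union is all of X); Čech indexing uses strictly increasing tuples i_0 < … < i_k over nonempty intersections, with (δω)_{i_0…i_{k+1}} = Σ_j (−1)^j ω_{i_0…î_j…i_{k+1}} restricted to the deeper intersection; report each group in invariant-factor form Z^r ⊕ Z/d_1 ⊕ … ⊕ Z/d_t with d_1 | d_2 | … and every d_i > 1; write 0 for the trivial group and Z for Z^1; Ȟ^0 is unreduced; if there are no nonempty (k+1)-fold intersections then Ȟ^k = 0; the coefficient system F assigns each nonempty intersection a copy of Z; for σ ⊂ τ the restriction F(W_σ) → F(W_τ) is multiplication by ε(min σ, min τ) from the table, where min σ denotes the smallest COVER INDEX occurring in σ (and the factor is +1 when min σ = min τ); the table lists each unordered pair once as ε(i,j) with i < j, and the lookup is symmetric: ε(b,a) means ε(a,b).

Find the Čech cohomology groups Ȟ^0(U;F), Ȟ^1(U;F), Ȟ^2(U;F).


Ȟ^0(U;F) ≅ 0, Ȟ^1(U;F) ≅ Z ⊕ Z/2 and Ȟ^2(U;F) ≅ 0

nerve simplices:
  W12={x4,x5} W13={x2} W14={x3,x9} W15={x1} W23={x7} W45={x6}
C dims 5,6; δ0: rk 5, SNF 1^4·2
degree 0: 5−5−0 = 0 → Ȟ^0 ≅ 0
degree 1: 6−0−5 = 1 plus torsion [2] → Ȟ^1 ≅ Z ⊕ Z/2
degree 2: 0−0−0 = 0 → Ȟ^2 ≅ 0


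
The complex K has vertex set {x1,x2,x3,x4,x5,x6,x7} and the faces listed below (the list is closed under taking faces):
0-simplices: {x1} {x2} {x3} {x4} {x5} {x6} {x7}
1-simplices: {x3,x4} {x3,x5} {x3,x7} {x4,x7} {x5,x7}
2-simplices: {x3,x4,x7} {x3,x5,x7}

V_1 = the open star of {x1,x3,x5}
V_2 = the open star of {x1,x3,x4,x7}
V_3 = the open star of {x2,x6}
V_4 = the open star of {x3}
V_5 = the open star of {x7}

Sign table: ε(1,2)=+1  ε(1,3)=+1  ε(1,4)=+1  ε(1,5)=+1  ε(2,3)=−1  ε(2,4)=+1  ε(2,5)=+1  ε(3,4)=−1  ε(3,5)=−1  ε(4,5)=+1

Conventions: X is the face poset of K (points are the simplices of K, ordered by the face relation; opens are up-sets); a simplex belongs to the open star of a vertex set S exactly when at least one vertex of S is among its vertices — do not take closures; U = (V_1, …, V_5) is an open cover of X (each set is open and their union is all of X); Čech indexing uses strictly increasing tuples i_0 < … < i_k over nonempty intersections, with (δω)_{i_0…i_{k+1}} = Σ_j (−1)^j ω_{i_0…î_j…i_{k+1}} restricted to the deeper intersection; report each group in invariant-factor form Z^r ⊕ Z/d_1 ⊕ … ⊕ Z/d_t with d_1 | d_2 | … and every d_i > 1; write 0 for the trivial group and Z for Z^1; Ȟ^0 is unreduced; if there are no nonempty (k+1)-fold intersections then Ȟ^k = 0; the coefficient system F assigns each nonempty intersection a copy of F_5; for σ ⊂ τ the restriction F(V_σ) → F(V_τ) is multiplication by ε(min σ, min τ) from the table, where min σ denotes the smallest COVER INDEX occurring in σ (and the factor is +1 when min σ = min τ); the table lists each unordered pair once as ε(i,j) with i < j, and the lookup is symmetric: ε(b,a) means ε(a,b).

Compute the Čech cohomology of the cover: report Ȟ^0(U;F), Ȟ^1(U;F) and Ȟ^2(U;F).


nonempty intersections:
  V1={{x1},{x3},{x5},{x3,x4},{x3,x5},{x3,x7},{x5,x7},{x3,x4,x7},{x3,x5,x7}} V2={{x1},{x3},{x4},{x7},{x3,x4},{x3,x5},{x3,x7},{x4,x7},{x5,x7},{x3,x4,x7},{x3,x5,x7}} V3={{x2},{x6}} V4={{x3},{x3,x4},{x3,x5},{x3,x7},{x3,x4,x7},{x3,x5,x7}} V5={{x7},{x3,x7},{x4,x7},{x5,x7},{x3,x4,x7},{x3,x5,x7}}
  V12={{x1},{x3},{x3,x4},{x3,x5},{x3,x7},{x5,x7},{x3,x4,x7},{x3,x5,x7}} V14={{x3},{x3,x4},{x3,x5},{x3,x7},{x3,x4,x7},{x3,x5,x7}} V15={{x3,x7},{x5,x7},{x3,x4,x7},{x3,x5,x7}} V24={{x3},{x3,x4},{x3,x5},{x3,x7},{x3,x4,x7},{x3,x5,x7}} V25={{x7},{x3,x7},{x4,x7},{x5,x7},{x3,x4,x7},{x3,x5,x7}} V45={{x3,x7},{x3,x4,x7},{x3,x5,x7}}
  V124={{x3},{x3,x4},{x3,x5},{x3,x7},{x3,x4,x7},{x3,x5,x7}} V125={{x3,x7},{x5,x7},{x3,x4,x7},{x3,x5,x7}} V145={{x3,x7},{x3,x4,x7},{x3,x5,x7}} V245={{x3,x7},{x3,x4,x7},{x3,x5,x7}}
  V1245={{x3,x7},{x3,x4,x7},{x3,x5,x7}}
C dims 5,6,4,1; δ0: rk_F5 3; δ1: rk_F5 3; δ2: rk_F5 1
Ȟ^0: (5−3)−0=2 ⇒ Z/5 ⊕ Z/5
Ȟ^1: (6−3)−3=0 ⇒ 0
Ȟ^2: (4−1)−3=0 ⇒ 0

Ȟ^0 = Z/5 ⊕ Z/5; Ȟ^1 = 0; Ȟ^2 = 0


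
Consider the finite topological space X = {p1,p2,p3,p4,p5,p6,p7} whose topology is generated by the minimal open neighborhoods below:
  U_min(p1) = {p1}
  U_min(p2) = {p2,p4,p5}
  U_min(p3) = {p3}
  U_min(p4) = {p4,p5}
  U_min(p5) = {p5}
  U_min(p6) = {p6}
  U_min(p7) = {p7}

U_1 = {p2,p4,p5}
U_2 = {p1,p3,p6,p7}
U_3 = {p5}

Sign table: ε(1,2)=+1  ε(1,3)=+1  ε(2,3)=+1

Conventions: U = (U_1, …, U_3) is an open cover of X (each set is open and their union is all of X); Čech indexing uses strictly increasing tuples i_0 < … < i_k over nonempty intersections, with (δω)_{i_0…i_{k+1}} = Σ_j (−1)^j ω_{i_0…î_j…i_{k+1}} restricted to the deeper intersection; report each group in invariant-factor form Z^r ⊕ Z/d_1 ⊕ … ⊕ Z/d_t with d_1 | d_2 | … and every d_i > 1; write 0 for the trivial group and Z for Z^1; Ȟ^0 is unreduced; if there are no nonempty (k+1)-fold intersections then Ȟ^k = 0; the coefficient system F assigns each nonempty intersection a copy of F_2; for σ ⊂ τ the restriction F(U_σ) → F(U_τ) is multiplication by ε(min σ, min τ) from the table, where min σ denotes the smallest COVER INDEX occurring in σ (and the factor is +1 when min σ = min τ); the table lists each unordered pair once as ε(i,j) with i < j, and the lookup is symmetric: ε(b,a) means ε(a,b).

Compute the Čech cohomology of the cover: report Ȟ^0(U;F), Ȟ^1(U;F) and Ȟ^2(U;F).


cover nerve:
  U13={p5}
C dims 3,1; δ0: rk_F2 1
Ȟ^0: (3−1)−0=2 ⇒ Z/2 ⊕ Z/2
Ȟ^1: (1−0)−1=0 ⇒ 0
Ȟ^2: (0−0)−0=0 ⇒ 0

Ȟ^0 ≅ Z/2 ⊕ Z/2, Ȟ^1 ≅ 0, Ȟ^2 ≅ 0


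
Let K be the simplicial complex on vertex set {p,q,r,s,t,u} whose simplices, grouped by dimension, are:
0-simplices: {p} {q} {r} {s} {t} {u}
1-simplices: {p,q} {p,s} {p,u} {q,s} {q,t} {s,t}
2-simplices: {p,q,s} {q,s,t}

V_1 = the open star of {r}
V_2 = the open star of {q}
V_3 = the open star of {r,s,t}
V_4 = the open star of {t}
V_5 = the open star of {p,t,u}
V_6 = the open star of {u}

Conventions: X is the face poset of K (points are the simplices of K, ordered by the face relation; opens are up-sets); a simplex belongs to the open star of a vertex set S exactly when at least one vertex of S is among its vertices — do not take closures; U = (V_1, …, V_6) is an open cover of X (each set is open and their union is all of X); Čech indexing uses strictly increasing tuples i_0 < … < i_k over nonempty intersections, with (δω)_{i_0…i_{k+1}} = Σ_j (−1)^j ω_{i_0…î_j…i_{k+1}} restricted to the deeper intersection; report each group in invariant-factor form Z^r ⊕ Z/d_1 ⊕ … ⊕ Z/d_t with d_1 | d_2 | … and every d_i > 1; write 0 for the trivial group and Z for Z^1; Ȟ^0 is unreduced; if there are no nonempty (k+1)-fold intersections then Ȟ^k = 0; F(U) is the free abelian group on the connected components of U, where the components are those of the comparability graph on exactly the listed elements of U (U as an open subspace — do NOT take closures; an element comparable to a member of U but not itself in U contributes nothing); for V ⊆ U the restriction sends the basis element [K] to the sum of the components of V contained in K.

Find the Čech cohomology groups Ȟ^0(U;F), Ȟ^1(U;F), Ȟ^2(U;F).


nonempty intersections:
  V1={{r}} V2={{q},{p,q},{q,s},{q,t},{p,q,s},{q,s,t}} V3={{r},{s},{t},{p,s},{q,s},{q,t},{s,t},{p,q,s},{q,s,t}} V4={{t},{q,t},{s,t},{q,s,t}} V5={{p},{t},{u},{p,q},{p,s},{p,u},{q,t},{s,t},{p,q,s},{q,s,t}} V6={{u},{p,u}}
  V13={{r}} V23={{q,s},{q,t},{p,q,s},{q,s,t}} V24={{q,t},{q,s,t}} V25={{p,q},{q,t},{p,q,s},{q,s,t}} V34={{t},{q,t},{s,t},{q,s,t}} V35={{t},{p,s},{q,t},{s,t},{p,q,s},{q,s,t}} V45={{t},{q,t},{s,t},{q,s,t}} V56={{u},{p,u}}
  V234={{q,t},{q,s,t}} V235={{q,t},{p,q,s},{q,s,t}} V245={{q,t},{q,s,t}} V345={{t},{q,t},{s,t},{q,s,t}}
  V2345={{q,t},{q,s,t}}
components per intersection:
  V1: {{r}}
  V2: {{q},{p,q},{q,s},{q,t},{p,q,s},{q,s,t}}
  V3: {{r}} {{s},{t},{p,s},{q,s},{q,t},{s,t},{p,q,s},{q,s,t}}
  V4: {{t},{q,t},{s,t},{q,s,t}}
  V5: {{p},{u},{p,q},{p,s},{p,u},{p,q,s}} {{t},{q,t},{s,t},{q,s,t}}
  V6: {{u},{p,u}}
  V13: {{r}}
  V23: {{q,s},{q,t},{p,q,s},{q,s,t}}
  V24: {{q,t},{q,s,t}}
  V25: {{p,q},{p,q,s}} {{q,t},{q,s,t}}
  V34: {{t},{q,t},{s,t},{q,s,t}}
  V35: {{t},{q,t},{s,t},{q,s,t}} {{p,s},{p,q,s}}
  V45: {{t},{q,t},{s,t},{q,s,t}}
  V56: {{u},{p,u}}
  V234: {{q,t},{q,s,t}}
  V235: {{q,t},{q,s,t}} {{p,q,s}}
  V245: {{q,t},{q,s,t}}
  V345: {{t},{q,t},{s,t},{q,s,t}}
  V2345: {{q,t},{q,s,t}}
C dims 8,10,5,1; δ0: rk 6, SNF 1^6; δ1: rk 4, SNF 1^4; δ2: rk 1, SNF 1^1
Ȟ^0: (8−6)−0=2 ⇒ Z^2
Ȟ^1: (10−4)−6=0 ⇒ 0
Ȟ^2: (5−1)−4=0 ⇒ 0

Ȟ^0 = Z^2, Ȟ^1 = 0, Ȟ^2 = 0


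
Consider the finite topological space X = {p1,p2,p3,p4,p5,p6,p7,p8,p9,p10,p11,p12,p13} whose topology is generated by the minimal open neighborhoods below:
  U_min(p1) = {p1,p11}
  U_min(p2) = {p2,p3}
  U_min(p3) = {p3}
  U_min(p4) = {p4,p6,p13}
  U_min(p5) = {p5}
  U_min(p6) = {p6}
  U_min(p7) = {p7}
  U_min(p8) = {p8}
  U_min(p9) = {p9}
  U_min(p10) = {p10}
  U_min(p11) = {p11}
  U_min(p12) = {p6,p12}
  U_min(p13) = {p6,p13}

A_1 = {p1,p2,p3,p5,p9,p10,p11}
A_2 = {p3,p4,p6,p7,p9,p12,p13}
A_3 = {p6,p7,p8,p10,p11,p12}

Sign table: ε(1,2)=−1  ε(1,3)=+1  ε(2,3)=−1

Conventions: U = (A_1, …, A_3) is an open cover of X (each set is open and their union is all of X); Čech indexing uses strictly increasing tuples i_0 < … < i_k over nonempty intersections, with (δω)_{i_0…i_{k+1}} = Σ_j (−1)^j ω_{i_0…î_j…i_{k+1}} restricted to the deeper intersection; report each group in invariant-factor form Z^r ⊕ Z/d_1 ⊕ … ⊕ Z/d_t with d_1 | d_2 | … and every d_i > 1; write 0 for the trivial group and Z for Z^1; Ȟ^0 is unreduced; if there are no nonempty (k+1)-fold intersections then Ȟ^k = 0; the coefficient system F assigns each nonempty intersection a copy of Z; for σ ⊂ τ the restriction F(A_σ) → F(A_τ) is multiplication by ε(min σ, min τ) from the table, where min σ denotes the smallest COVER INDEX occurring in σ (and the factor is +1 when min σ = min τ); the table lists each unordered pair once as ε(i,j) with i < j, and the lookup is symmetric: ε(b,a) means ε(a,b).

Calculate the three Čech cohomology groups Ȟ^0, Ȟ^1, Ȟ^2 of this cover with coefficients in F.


cover nerve:
  A12={p3,p9} A13={p10,p11} A23={p6,p7,p12}
C dims 3,3; δ0: rk 2, SNF 1^2
Ȟ^0: (3−2)−0=1 ⇒ Z
Ȟ^1: (3−0)−2=1 ⇒ Z
Ȟ^2: (0−0)−0=0 ⇒ 0

Ȟ^0 = Z,  Ȟ^1 = Z,  Ȟ^2 = 0


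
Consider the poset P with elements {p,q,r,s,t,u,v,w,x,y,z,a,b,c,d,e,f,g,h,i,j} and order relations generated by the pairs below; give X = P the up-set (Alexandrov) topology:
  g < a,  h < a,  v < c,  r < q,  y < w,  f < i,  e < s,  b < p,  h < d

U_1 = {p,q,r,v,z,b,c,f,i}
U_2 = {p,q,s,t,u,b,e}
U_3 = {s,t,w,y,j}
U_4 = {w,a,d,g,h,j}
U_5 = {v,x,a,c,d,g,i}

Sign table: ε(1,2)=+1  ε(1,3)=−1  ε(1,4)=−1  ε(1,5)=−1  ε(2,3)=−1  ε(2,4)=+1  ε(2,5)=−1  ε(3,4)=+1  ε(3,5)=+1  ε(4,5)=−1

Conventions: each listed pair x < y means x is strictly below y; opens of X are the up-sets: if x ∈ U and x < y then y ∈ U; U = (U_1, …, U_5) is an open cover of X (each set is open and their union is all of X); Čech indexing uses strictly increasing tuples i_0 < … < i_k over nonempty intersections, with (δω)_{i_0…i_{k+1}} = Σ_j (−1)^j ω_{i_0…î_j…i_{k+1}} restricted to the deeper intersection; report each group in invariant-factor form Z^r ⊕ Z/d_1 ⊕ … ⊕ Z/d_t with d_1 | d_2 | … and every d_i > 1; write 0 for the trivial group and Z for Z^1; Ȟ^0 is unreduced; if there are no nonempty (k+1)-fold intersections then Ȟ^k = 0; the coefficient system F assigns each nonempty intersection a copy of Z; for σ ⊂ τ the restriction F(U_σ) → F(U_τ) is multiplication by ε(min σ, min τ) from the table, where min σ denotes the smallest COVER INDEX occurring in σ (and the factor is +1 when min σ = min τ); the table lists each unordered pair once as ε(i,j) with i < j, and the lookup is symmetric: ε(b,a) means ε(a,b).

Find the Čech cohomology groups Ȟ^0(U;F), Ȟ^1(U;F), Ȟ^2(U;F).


Ȟ^0(U;F) ≅ 0,  Ȟ^1(U;F) ≅ Z/2,  Ȟ^2(U;F) ≅ 0

nerve of the cover:
  U12={p,q,b} U15={v,c,i} U23={s,t} U34={w,j} U45={a,d,g}
C dims 5,5; δ0: rk 5, SNF 1^4·2
Ȟ^0 = (5 − 5) − 0 = 0, so Ȟ^0 ≅ 0
Ȟ^1 = (5 − 0) − 5 = 0 plus torsion [2], so Ȟ^1 ≅ Z/2
Ȟ^2 = (0 − 0) − 0 = 0, so Ȟ^2 ≅ 0


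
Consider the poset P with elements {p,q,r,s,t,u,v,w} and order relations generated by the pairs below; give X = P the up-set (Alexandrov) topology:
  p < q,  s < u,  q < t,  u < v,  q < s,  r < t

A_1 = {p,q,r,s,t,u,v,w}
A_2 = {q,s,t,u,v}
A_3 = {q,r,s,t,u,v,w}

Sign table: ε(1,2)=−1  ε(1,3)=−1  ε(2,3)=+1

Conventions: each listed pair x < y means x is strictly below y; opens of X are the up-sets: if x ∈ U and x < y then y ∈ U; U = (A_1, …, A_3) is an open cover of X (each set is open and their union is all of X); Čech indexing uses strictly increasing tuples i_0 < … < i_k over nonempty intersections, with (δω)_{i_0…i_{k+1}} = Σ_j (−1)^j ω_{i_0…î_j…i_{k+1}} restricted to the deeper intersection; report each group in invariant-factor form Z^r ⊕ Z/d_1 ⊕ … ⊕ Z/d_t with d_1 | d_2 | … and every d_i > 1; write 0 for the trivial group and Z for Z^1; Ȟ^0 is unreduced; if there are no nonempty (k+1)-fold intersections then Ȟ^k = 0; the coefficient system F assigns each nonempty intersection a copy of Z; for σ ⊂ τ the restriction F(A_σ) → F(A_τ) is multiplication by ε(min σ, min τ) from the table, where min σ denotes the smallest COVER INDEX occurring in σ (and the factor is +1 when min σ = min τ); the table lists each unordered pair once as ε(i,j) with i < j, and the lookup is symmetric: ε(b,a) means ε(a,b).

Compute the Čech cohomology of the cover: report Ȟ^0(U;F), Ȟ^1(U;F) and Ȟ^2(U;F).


Ȟ^0(U;F) ≅ Z,  Ȟ^1(U;F) ≅ 0,  Ȟ^2(U;F) ≅ 0

nerve simplices:
  A12={q,s,t,u,v} A13={q,r,s,t,u,v,w} A23={q,s,t,u,v}
  A123={q,s,t,u,v}
C dims 3,3,1; δ0: rk 2, SNF 1^2; δ1: rk 1, SNF 1^1
degree 0: 3−2−0 = 1 → Ȟ^0 ≅ Z
degree 1: 3−1−2 = 0 → Ȟ^1 ≅ 0
degree 2: 1−0−1 = 0 → Ȟ^2 ≅ 0


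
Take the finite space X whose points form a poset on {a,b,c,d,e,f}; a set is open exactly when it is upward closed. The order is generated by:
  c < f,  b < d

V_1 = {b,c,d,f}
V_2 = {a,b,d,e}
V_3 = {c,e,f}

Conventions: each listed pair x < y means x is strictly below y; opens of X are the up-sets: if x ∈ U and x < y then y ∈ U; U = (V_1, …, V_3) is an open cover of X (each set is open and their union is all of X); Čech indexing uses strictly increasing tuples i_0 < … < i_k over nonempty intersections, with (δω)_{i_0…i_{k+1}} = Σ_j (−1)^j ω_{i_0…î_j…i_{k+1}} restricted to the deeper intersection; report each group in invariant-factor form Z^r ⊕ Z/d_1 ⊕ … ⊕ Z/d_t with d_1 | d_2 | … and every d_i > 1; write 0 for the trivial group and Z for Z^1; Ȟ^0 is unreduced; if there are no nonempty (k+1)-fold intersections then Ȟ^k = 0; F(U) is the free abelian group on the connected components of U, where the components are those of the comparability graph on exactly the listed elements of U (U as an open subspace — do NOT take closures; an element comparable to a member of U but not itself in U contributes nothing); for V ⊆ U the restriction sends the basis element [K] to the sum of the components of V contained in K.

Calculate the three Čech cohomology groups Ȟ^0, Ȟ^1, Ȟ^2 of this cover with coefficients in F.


nonempty overlaps:
  V12={b,d} V13={c,f} V23={e}
components per intersection:
  V1: {b,d} {c,f}
  V2: {a} {b,d} {e}
  V3: {c,f} {e}
  V12: {b,d}
  V13: {c,f}
  V23: {e}
C dims 7,3; δ0: rk 3, SNF 1^3
degree 0: 7−3−0 = 4 → Ȟ^0 ≅ Z^4
degree 1: 3−0−3 = 0 → Ȟ^1 ≅ 0
degree 2: 0−0−0 = 0 → Ȟ^2 ≅ 0

Ȟ^0 ≅ Z^4, Ȟ^1 ≅ 0, Ȟ^2 ≅ 0


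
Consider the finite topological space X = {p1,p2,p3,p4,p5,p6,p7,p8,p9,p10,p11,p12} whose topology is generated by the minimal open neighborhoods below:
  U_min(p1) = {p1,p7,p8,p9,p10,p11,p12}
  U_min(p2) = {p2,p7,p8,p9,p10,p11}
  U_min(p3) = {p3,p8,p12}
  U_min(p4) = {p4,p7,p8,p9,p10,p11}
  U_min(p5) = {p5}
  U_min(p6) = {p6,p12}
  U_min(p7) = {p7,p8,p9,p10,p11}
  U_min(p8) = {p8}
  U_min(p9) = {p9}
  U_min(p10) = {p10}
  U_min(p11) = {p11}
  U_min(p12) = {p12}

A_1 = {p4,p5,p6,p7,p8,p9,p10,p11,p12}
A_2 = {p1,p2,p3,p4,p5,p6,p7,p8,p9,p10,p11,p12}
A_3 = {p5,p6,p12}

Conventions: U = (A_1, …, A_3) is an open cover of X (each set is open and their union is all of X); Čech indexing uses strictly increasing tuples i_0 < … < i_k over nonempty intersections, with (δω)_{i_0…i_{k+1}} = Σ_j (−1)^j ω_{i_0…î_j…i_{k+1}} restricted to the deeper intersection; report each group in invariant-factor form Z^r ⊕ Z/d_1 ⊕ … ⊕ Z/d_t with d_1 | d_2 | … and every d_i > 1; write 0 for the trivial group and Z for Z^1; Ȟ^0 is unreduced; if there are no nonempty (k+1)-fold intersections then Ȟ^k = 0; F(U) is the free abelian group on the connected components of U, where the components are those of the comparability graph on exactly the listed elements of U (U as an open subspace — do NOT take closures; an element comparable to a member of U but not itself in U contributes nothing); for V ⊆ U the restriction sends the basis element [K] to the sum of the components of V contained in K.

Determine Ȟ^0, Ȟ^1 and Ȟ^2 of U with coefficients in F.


Ȟ^0 ≅ Z^2, Ȟ^1 ≅ 0 and Ȟ^2 ≅ 0

nonempty overlaps:
  A12={p4,p5,p6,p7,p8,p9,p10,p11,p12} A13={p5,p6,p12} A23={p5,p6,p12}
  A123={p5,p6,p12}
components per intersection:
  A1: {p4,p7,p8,p9,p10,p11} {p5} {p6,p12}
  A2: {p1,p2,p3,p4,p6,p7,p8,p9,p10,p11,p12} {p5}
  A3: {p5} {p6,p12}
  A12: {p4,p7,p8,p9,p10,p11} {p5} {p6,p12}
  A13: {p5} {p6,p12}
  A23: {p5} {p6,p12}
  A123: {p5} {p6,p12}
C dims 7,7,2; δ0: rk 5, SNF 1^5; δ1: rk 2, SNF 1^2
degree 0: 7−5−0 = 2 → Ȟ^0 ≅ Z^2
degree 1: 7−2−5 = 0 → Ȟ^1 ≅ 0
degree 2: 2−0−2 = 0 → Ȟ^2 ≅ 0


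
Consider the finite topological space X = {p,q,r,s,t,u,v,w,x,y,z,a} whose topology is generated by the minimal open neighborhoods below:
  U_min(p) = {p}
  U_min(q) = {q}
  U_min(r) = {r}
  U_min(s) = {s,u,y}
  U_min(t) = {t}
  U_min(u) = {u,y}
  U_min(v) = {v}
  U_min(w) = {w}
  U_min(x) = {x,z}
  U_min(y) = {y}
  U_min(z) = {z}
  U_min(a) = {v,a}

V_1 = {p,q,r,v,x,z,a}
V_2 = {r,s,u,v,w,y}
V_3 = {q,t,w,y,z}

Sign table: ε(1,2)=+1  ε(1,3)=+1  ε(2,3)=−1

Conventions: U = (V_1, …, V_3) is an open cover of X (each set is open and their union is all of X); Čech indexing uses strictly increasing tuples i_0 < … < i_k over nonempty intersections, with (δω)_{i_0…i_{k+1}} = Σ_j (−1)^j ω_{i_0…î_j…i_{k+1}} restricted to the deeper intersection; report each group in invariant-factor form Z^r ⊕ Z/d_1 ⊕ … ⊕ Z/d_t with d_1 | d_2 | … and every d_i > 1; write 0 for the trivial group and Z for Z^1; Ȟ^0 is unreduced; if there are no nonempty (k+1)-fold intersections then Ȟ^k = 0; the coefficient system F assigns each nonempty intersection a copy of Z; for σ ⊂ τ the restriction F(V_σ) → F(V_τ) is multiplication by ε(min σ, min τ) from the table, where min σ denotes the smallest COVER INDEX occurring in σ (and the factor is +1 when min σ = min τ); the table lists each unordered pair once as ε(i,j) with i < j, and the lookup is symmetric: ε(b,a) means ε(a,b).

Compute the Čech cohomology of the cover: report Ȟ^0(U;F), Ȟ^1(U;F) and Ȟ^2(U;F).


nerve simplices:
  V12={r,v} V13={q,z} V23={w,y}
C dims 3,3; δ0: rk 3, SNF 1^2·2
degree 0: 3−3−0 = 0 → Ȟ^0 ≅ 0
degree 1: 3−0−3 = 0 plus torsion [2] → Ȟ^1 ≅ Z/2
degree 2: 0−0−0 = 0 → Ȟ^2 ≅ 0

Ȟ^0 = 0; Ȟ^1 = Z/2; Ȟ^2 = 0
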